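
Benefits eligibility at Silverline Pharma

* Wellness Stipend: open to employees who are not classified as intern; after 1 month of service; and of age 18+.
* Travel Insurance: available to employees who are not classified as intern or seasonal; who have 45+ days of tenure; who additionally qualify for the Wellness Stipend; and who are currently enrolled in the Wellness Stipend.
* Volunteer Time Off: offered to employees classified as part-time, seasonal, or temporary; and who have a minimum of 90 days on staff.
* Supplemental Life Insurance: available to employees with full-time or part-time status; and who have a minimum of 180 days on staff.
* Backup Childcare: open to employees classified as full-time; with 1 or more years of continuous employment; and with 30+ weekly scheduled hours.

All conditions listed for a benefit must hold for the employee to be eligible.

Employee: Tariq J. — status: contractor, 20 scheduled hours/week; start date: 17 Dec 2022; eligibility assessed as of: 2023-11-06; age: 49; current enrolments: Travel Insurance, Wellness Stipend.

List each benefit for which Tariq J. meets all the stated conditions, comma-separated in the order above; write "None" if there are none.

Wellness Stipend, Travel Insurance

Service from 17 Dec 2022 to 2023-11-06: 324 days.
Wellness Stipend — status contractor ✓ (not excluded); service 324 days ≥ 1 month (≈30 days) ✓; age 49 ≥ 18 ✓ → eligible.
Travel Insurance — status contractor ✓ (not excluded); service 324 days ≥ 45 days ✓; eligible for Wellness Stipend ✓; enrolled in Wellness Stipend ✓ → eligible.
Volunteer Time Off — status contractor ✗ (requires part-time, seasonal, or temporary) → not eligible.
Supplemental Life Insurance — status contractor ✗ (requires full-time or part-time) → not eligible.
Backup Childcare — status contractor ✗ (requires full-time) → not eligible.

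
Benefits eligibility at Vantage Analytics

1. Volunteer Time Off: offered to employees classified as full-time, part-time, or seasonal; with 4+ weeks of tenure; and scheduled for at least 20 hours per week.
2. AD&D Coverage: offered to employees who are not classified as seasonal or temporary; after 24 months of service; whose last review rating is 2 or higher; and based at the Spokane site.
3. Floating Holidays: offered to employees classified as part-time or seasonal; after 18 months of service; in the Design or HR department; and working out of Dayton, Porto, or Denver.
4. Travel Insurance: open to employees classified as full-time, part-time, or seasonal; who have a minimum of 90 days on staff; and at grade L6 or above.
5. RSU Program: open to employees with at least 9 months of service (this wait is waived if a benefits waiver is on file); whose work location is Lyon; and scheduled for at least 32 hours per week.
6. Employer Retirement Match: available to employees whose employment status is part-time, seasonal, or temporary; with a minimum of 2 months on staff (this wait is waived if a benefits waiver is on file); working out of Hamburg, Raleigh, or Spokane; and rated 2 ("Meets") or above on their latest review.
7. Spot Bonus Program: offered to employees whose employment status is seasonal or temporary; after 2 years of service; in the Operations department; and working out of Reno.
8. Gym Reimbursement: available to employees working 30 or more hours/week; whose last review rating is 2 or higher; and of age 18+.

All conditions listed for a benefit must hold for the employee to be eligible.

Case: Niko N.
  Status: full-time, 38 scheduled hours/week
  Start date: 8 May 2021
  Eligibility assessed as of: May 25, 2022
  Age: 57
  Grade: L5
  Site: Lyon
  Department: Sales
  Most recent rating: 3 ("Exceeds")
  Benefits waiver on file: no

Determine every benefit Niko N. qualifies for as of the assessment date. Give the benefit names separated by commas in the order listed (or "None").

Volunteer Time Off, RSU Program, Gym Reimbursement

Service from 8 May 2021 to May 25, 2022: 382 days.
Volunteer Time Off — status full-time ✓; service 382 days ≥ 4 weeks (≈28 days) ✓; 38 hrs/wk ≥ 20 ✓ → eligible.
AD&D Coverage — status full-time ✓ (not excluded); service 382 days < 24 months (≈720 days) ✗ → not eligible.
Floating Holidays — status full-time ✗ (requires part-time or seasonal) → not eligible.
Travel Insurance — status full-time ✓; service 382 days ≥ 90 days ✓; grade L5 < L6 ✗ → not eligible.
RSU Program — no waiver, service 382 days ≥ 9 months (≈270 days) ✓; site Lyon ✓; 38 hrs/wk ≥ 32 ✓ → eligible.
Employer Retirement Match — status full-time ✗ (requires part-time, seasonal, or temporary) → not eligible.
Spot Bonus Program — status full-time ✗ (requires seasonal or temporary) → not eligible.
Gym Reimbursement — 38 hrs/wk ≥ 30 ✓; rating 3 ≥ 2 ✓; age 57 ≥ 18 ✓ → eligible.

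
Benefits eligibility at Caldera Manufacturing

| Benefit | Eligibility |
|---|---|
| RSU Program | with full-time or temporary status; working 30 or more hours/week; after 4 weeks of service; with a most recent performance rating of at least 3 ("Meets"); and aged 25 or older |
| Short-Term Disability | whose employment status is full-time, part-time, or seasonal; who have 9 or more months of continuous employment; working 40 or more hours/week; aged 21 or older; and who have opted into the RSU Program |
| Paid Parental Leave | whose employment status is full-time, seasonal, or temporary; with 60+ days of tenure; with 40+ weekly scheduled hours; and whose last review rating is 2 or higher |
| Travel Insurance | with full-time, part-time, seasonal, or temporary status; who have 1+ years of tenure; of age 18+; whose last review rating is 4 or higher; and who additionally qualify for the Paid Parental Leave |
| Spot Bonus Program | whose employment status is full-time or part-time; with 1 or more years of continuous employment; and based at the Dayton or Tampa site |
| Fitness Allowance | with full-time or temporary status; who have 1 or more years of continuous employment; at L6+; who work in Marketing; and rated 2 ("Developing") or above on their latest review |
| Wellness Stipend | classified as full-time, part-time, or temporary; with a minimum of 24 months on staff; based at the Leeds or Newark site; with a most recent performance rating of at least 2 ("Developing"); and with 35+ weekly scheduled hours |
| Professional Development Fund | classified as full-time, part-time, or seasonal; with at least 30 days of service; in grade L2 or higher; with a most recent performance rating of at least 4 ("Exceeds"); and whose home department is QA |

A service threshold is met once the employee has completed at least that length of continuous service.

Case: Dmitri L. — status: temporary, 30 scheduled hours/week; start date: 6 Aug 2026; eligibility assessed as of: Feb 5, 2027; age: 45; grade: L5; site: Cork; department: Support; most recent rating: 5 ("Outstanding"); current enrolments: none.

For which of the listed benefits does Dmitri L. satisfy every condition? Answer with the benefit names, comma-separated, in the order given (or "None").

Service from 6 Aug 2026 to Feb 5, 2027: 183 days.
RSU Program — status temporary ✓; 30 hrs/wk ≥ 30 ✓; service 183 days ≥ 4 weeks (≈28 days) ✓; rating 5 ≥ 3 ✓; age 45 ≥ 25 ✓ → eligible.
Short-Term Disability — status temporary ✗ (requires full-time, part-time, or seasonal) → not eligible.
Paid Parental Leave — status temporary ✓; service 183 days ≥ 60 days ✓; 30 hrs/wk < 40 ✗ → not eligible.
Travel Insurance — status temporary ✓; service 183 days < 1 year (≈365 days) ✗ → not eligible.
Spot Bonus Program — status temporary ✗ (requires full-time or part-time) → not eligible.
Fitness Allowance — status temporary ✓; service 183 days < 1 year (≈365 days) ✗ → not eligible.
Wellness Stipend — status temporary ✓; service 183 days < 24 months (≈720 days) ✗ → not eligible.
Professional Development Fund — status temporary ✗ (requires full-time, part-time, or seasonal) → not eligible.

RSU Program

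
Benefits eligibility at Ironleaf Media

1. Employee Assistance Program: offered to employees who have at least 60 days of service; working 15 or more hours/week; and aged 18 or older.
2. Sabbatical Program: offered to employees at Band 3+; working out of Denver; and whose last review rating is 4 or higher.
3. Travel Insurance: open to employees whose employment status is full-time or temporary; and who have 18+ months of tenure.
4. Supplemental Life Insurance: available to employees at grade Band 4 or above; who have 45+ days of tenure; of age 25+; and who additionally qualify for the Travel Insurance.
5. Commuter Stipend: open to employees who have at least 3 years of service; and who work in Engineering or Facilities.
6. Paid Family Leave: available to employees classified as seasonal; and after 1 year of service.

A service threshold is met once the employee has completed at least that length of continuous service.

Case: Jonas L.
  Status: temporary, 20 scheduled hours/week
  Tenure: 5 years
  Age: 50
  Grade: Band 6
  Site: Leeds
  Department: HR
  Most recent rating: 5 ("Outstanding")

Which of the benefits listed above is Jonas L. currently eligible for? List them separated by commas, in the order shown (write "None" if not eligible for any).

Employee Assistance Program — service 5 years ≥ 60 days ✓; 20 hrs/wk ≥ 15 ✓; age 50 ≥ 18 ✓ → eligible.
Sabbatical Program — grade Band 6 ≥ Band 3 ✓; site Leeds ✗ (not Denver) → not eligible.
Travel Insurance — status temporary ✓; service 5 years ≥ 18 months (≈540 days) ✓ → eligible.
Supplemental Life Insurance — grade Band 6 ≥ Band 4 ✓; service 5 years ≥ 45 days ✓; age 50 ≥ 25 ✓; eligible for Travel Insurance ✓ → eligible.
Commuter Stipend — service 5 years ≥ 3 years ✓; dept HR ✗ → not eligible.
Paid Family Leave — status temporary ✗ (requires seasonal) → not eligible.

Employee Assistance Program, Travel Insurance, Supplemental Life Insurance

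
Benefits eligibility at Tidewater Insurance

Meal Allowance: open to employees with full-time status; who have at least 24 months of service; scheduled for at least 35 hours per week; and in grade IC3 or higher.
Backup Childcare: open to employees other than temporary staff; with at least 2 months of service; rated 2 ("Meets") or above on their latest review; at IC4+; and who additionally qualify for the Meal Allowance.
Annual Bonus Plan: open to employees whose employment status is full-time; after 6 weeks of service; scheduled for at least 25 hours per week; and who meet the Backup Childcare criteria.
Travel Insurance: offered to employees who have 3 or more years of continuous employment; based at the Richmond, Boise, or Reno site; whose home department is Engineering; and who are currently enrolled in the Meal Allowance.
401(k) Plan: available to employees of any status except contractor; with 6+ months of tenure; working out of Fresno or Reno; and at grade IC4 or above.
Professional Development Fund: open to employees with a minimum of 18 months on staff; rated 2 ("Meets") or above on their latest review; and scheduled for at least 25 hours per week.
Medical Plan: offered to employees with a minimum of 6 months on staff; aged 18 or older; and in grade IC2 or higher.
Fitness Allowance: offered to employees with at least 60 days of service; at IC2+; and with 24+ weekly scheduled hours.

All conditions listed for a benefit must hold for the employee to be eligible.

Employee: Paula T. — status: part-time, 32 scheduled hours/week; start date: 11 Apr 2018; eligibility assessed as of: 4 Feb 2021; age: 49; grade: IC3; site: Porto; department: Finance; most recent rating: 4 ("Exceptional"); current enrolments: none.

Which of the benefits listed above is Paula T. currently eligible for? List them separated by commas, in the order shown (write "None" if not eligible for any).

Service from 11 Apr 2018 to 4 Feb 2021: 1030 days.
Meal Allowance — status part-time ✗ (requires full-time) → not eligible.
Backup Childcare — status part-time ✓ (not excluded); service 1030 days ≥ 2 months (≈60 days) ✓; rating 4 ≥ 2 ✓; grade IC3 < IC4 ✗ → not eligible.
Annual Bonus Plan — status part-time ✗ (requires full-time) → not eligible.
Travel Insurance — service 1030 days < 3 years (≈1095 days) ✗ → not eligible.
401(k) Plan — status part-time ✓ (not excluded); service 1030 days ≥ 6 months (≈180 days) ✓; site Porto ✗ (not Fresno or Reno) → not eligible.
Professional Development Fund — service 1030 days ≥ 18 months (≈540 days) ✓; rating 4 ≥ 2 ✓; 32 hrs/wk ≥ 25 ✓ → eligible.
Medical Plan — service 1030 days ≥ 6 months (≈180 days) ✓; age 49 ≥ 18 ✓; grade IC3 ≥ IC2 ✓ → eligible.
Fitness Allowance — service 1030 days ≥ 60 days ✓; grade IC3 ≥ IC2 ✓; 32 hrs/wk ≥ 24 ✓ → eligible.

Professional Development Fund, Medical Plan, Fitness Allowance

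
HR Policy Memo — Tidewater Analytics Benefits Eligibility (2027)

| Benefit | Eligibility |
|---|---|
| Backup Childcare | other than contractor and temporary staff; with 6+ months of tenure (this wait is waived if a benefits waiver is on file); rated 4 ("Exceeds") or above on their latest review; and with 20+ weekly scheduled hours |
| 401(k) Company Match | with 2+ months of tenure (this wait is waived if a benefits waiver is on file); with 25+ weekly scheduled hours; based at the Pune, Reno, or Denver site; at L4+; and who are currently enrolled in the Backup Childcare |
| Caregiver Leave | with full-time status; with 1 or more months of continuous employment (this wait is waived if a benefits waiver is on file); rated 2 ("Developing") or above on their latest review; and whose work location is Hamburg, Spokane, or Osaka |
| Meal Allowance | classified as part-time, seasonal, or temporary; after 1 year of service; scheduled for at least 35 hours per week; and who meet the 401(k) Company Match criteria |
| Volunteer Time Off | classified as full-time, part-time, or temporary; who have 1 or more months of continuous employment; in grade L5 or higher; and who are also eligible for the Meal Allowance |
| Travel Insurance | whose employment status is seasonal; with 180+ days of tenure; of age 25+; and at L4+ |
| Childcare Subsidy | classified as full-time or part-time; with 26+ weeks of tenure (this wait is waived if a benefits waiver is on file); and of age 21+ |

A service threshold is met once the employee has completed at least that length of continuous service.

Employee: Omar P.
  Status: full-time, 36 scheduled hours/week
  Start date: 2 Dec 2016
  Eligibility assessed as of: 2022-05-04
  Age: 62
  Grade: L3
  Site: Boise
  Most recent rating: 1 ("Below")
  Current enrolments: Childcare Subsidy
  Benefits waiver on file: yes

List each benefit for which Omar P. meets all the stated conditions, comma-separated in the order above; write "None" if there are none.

Childcare Subsidy

Service from 2 Dec 2016 to 2022-05-04: 1979 days.
Backup Childcare — status full-time ✓ (not excluded); benefits waiver on file ✓; rating 1 < 4 ✗ → not eligible.
401(k) Company Match — benefits waiver on file ✓; 36 hrs/wk ≥ 25 ✓; site Boise ✗ (not Pune, Reno, or Denver) → not eligible.
Caregiver Leave — status full-time ✓; benefits waiver on file ✓; rating 1 < 2 ✗ → not eligible.
Meal Allowance — status full-time ✗ (requires part-time, seasonal, or temporary) → not eligible.
Volunteer Time Off — status full-time ✓; service 1979 days ≥ 1 month (≈30 days) ✓; grade L3 < L5 ✗ → not eligible.
Travel Insurance — status full-time ✗ (requires seasonal) → not eligible.
Childcare Subsidy — status full-time ✓; benefits waiver on file ✓; age 62 ≥ 21 ✓ → eligible.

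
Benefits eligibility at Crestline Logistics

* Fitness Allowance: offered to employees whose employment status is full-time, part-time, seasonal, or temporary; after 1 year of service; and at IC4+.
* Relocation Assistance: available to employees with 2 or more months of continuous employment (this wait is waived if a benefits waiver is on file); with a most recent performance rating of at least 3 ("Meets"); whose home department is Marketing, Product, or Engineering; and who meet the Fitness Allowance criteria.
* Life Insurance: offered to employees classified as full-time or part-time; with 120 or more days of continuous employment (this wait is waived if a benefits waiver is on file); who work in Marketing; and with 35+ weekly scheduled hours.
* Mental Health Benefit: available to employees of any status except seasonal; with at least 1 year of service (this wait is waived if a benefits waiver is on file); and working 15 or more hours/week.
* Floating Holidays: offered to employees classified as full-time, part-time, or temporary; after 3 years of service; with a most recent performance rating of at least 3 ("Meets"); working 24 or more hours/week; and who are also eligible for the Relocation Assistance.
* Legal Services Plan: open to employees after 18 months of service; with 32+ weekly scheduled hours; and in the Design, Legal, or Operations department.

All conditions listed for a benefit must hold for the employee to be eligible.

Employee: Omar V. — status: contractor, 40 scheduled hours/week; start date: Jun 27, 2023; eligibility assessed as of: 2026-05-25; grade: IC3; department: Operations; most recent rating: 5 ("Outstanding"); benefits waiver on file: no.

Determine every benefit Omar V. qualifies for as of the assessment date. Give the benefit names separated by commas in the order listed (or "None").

Service from Jun 27, 2023 to 2026-05-25: 1063 days.
Fitness Allowance — status contractor ✗ (requires full-time, part-time, seasonal, or temporary) → not eligible.
Relocation Assistance — no waiver, service 1063 days ≥ 2 months (≈60 days) ✓; rating 5 ≥ 3 ✓; dept Operations ✗ → not eligible.
Life Insurance — status contractor ✗ (requires full-time or part-time) → not eligible.
Mental Health Benefit — status contractor ✓ (not excluded); no waiver, service 1063 days ≥ 1 year (≈365 days) ✓; 40 hrs/wk ≥ 15 ✓ → eligible.
Floating Holidays — status contractor ✗ (requires full-time, part-time, or temporary) → not eligible.
Legal Services Plan — service 1063 days ≥ 18 months (≈540 days) ✓; 40 hrs/wk ≥ 32 ✓; dept Operations ✓ → eligible.

Mental Health Benefit, Legal Services Plan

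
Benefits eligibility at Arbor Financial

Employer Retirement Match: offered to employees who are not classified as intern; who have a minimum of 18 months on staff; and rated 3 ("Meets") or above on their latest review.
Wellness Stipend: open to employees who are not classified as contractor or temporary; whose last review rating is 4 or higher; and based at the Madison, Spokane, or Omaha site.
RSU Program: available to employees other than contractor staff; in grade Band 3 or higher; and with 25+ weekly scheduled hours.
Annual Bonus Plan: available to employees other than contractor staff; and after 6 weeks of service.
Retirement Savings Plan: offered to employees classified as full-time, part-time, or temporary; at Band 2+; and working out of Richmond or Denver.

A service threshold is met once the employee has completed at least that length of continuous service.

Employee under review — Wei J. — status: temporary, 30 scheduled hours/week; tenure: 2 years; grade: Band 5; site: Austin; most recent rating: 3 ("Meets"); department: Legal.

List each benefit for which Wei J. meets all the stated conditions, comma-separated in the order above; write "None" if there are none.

Employer Retirement Match, RSU Program, Annual Bonus Plan

Employer Retirement Match — status temporary ✓ (not excluded); service 2 years ≥ 18 months (≈540 days) ✓; rating 3 ≥ 3 ✓ → eligible.
Wellness Stipend — status temporary ✗ (excluded) → not eligible.
RSU Program — status temporary ✓ (not excluded); grade Band 5 ≥ Band 3 ✓; 30 hrs/wk ≥ 25 ✓ → eligible.
Annual Bonus Plan — status temporary ✓ (not excluded); service 2 years ≥ 6 weeks (≈42 days) ✓ → eligible.
Retirement Savings Plan — status temporary ✓; grade Band 5 ≥ Band 2 ✓; site Austin ✗ (not Richmond or Denver) → not eligible.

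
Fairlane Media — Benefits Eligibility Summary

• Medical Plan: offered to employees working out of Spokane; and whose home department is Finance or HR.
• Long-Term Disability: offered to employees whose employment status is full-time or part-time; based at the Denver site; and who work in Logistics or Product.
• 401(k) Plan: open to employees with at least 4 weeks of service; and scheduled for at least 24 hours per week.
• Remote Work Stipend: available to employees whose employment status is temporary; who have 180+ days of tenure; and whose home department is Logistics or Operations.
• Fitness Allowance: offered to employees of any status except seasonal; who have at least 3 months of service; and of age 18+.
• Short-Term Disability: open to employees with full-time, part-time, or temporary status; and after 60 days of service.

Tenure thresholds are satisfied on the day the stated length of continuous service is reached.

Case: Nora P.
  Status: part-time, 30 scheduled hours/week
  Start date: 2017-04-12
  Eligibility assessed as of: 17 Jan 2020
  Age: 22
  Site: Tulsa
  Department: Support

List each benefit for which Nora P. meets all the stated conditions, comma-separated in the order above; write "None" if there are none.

Service from 2017-04-12 to 17 Jan 2020: 1010 days.
Medical Plan — site Tulsa ✗ (not Spokane) → not eligible.
Long-Term Disability — status part-time ✓; site Tulsa ✗ (not Denver) → not eligible.
401(k) Plan — service 1010 days ≥ 4 weeks (≈28 days) ✓; 30 hrs/wk ≥ 24 ✓ → eligible.
Remote Work Stipend — status part-time ✗ (requires temporary) → not eligible.
Fitness Allowance — status part-time ✓ (not excluded); service 1010 days ≥ 3 months (≈90 days) ✓; age 22 ≥ 18 ✓ → eligible.
Short-Term Disability — status part-time ✓; service 1010 days ≥ 60 days ✓ → eligible.

401(k) Plan, Fitness Allowance, Short-Term Disability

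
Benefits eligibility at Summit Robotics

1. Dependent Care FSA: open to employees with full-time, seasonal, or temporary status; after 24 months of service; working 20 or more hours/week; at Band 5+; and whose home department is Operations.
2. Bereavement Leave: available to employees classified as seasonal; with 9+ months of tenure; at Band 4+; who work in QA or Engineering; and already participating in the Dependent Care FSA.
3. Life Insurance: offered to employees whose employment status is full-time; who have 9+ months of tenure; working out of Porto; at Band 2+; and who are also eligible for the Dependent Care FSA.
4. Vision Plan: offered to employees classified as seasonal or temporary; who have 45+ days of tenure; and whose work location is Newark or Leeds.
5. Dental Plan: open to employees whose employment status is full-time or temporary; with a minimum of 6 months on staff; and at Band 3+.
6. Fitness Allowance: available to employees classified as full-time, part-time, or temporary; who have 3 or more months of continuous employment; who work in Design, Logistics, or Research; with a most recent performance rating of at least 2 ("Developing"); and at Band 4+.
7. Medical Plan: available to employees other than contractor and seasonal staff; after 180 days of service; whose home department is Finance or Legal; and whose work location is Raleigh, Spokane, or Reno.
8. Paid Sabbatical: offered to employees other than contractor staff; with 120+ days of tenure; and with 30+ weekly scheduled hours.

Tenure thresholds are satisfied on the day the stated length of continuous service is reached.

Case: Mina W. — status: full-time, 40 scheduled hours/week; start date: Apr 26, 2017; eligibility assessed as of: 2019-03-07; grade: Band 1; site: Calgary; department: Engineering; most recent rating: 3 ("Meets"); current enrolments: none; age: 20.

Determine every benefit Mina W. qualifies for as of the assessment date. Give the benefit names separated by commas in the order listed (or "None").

Paid Sabbatical

Service from Apr 26, 2017 to 2019-03-07: 680 days.
Dependent Care FSA — status full-time ✓; service 680 days < 24 months (≈720 days) ✗ → not eligible.
Bereavement Leave — status full-time ✗ (requires seasonal) → not eligible.
Life Insurance — status full-time ✓; service 680 days ≥ 9 months (≈270 days) ✓; site Calgary ✗ (not Porto) → not eligible.
Vision Plan — status full-time ✗ (requires seasonal or temporary) → not eligible.
Dental Plan — status full-time ✓; service 680 days ≥ 6 months (≈180 days) ✓; grade Band 1 < Band 3 ✗ → not eligible.
Fitness Allowance — status full-time ✓; service 680 days ≥ 3 months (≈90 days) ✓; dept Engineering ✗ → not eligible.
Medical Plan — status full-time ✓ (not excluded); service 680 days ≥ 180 days ✓; dept Engineering ✗ → not eligible.
Paid Sabbatical — status full-time ✓ (not excluded); service 680 days ≥ 120 days ✓; 40 hrs/wk ≥ 30 ✓ → eligible.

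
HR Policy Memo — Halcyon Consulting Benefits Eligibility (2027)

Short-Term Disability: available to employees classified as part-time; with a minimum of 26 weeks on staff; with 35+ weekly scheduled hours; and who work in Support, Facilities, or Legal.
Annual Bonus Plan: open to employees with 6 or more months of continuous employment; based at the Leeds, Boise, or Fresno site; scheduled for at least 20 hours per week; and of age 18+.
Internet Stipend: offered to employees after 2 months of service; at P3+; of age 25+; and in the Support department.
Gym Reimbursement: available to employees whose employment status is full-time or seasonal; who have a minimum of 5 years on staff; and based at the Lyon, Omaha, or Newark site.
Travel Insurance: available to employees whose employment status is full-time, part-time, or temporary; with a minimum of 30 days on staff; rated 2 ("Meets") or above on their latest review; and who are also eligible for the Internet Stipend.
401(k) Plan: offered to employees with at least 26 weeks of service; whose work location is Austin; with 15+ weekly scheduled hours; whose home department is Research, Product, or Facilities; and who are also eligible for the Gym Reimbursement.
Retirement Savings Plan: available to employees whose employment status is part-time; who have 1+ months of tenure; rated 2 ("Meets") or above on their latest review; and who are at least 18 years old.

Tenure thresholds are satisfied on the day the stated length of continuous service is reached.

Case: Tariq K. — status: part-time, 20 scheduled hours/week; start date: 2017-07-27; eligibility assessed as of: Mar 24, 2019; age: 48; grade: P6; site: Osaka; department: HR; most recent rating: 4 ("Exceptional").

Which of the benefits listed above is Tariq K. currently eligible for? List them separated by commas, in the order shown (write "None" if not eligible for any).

Service from 2017-07-27 to Mar 24, 2019: 605 days.
Short-Term Disability — status part-time ✓; service 605 days ≥ 26 weeks (≈182 days) ✓; 20 hrs/wk < 35 ✗ → not eligible.
Annual Bonus Plan — service 605 days ≥ 6 months (≈180 days) ✓; site Osaka ✗ (not Leeds, Boise, or Fresno) → not eligible.
Internet Stipend — service 605 days ≥ 2 months (≈60 days) ✓; grade P6 ≥ P3 ✓; age 48 ≥ 25 ✓; dept HR ✗ → not eligible.
Gym Reimbursement — status part-time ✗ (requires full-time or seasonal) → not eligible.
Travel Insurance — status part-time ✓; service 605 days ≥ 30 days ✓; rating 4 ≥ 2 ✓; not eligible for Internet Stipend ✗ → not eligible.
401(k) Plan — service 605 days ≥ 26 weeks (≈182 days) ✓; site Osaka ✗ (not Austin) → not eligible.
Retirement Savings Plan — status part-time ✓; service 605 days ≥ 1 month (≈30 days) ✓; rating 4 ≥ 2 ✓; age 48 ≥ 18 ✓ → eligible.

Retirement Savings Plan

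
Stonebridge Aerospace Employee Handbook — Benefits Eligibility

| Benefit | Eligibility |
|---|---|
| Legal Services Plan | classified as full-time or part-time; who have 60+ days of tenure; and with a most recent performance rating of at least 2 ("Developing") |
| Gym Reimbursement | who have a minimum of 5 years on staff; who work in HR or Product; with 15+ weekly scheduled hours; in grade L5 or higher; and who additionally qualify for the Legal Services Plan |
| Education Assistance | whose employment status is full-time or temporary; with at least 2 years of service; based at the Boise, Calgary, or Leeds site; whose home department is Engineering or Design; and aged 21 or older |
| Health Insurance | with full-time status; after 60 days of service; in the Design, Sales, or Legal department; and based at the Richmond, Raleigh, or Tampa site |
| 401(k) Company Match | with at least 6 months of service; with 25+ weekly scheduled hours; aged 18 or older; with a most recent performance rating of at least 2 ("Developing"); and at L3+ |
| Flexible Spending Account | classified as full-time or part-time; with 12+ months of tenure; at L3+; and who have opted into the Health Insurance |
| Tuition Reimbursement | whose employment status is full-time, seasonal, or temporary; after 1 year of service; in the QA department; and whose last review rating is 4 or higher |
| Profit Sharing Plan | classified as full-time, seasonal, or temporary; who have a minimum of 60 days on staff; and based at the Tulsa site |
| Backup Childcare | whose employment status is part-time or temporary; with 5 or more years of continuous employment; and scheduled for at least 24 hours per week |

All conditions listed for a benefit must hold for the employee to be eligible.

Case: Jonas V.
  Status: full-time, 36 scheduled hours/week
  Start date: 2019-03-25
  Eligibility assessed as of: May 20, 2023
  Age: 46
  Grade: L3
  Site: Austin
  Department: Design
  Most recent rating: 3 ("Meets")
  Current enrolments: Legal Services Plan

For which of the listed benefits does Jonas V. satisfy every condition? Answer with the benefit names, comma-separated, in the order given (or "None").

Legal Services Plan, 401(k) Company Match

Service from 2019-03-25 to May 20, 2023: 1517 days.
Legal Services Plan — status full-time ✓; service 1517 days ≥ 60 days ✓; rating 3 ≥ 2 ✓ → eligible.
Gym Reimbursement — service 1517 days < 5 years (≈1825 days) ✗ → not eligible.
Education Assistance — status full-time ✓; service 1517 days ≥ 2 years (≈730 days) ✓; site Austin ✗ (not Boise, Calgary, or Leeds) → not eligible.
Health Insurance — status full-time ✓; service 1517 days ≥ 60 days ✓; dept Design ✓; site Austin ✗ (not Richmond, Raleigh, or Tampa) → not eligible.
401(k) Company Match — service 1517 days ≥ 6 months (≈180 days) ✓; 36 hrs/wk ≥ 25 ✓; age 46 ≥ 18 ✓; rating 3 ≥ 2 ✓; grade L3 ≥ L3 ✓ → eligible.
Flexible Spending Account — status full-time ✓; service 1517 days ≥ 12 months (≈360 days) ✓; grade L3 ≥ L3 ✓; not enrolled in Health Insurance ✗ → not eligible.
Tuition Reimbursement — status full-time ✓; service 1517 days ≥ 1 year (≈365 days) ✓; dept Design ✗ → not eligible.
Profit Sharing Plan — status full-time ✓; service 1517 days ≥ 60 days ✓; site Austin ✗ (not Tulsa) → not eligible.
Backup Childcare — status full-time ✗ (requires part-time or temporary) → not eligible.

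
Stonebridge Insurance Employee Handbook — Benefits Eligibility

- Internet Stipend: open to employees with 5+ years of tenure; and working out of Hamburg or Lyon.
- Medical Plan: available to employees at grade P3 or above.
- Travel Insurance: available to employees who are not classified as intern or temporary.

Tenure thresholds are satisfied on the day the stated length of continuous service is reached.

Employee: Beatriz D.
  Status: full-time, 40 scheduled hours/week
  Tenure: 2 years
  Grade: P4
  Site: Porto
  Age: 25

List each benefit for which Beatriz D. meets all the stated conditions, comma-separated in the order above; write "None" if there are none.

Medical Plan, Travel Insurance

Internet Stipend — service 2 years < 5 years ✗ → not eligible.
Medical Plan — grade P4 ≥ P3 ✓ → eligible.
Travel Insurance — status full-time ✓ (not excluded) → eligible.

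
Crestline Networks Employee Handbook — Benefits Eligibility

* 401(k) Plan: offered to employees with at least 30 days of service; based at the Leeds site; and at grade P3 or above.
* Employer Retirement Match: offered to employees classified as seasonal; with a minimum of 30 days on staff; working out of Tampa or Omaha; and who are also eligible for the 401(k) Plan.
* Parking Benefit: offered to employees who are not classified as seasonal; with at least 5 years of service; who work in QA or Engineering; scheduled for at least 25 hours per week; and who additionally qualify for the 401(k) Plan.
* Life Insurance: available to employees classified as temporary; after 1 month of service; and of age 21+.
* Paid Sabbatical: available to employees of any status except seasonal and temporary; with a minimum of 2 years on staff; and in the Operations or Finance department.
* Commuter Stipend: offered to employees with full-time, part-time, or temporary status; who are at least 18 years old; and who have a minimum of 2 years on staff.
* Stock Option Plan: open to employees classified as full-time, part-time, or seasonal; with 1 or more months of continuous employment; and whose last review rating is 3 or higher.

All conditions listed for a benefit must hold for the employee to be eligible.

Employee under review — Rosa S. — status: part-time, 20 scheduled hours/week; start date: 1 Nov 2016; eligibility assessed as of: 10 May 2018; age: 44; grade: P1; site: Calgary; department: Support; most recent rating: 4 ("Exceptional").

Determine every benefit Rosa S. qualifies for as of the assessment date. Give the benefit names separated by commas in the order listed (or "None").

Stock Option Plan

Service from 1 Nov 2016 to 10 May 2018: 555 days.
401(k) Plan — service 555 days ≥ 30 days ✓; site Calgary ✗ (not Leeds) → not eligible.
Employer Retirement Match — status part-time ✗ (requires seasonal) → not eligible.
Parking Benefit — status part-time ✓ (not excluded); service 555 days < 5 years (≈1825 days) ✗ → not eligible.
Life Insurance — status part-time ✗ (requires temporary) → not eligible.
Paid Sabbatical — status part-time ✓ (not excluded); service 555 days < 2 years (≈730 days) ✗ → not eligible.
Commuter Stipend — status part-time ✓; age 44 ≥ 18 ✓; service 555 days < 2 years (≈730 days) ✗ → not eligible.
Stock Option Plan — status part-time ✓; service 555 days ≥ 1 month (≈30 days) ✓; rating 4 ≥ 3 ✓ → eligible.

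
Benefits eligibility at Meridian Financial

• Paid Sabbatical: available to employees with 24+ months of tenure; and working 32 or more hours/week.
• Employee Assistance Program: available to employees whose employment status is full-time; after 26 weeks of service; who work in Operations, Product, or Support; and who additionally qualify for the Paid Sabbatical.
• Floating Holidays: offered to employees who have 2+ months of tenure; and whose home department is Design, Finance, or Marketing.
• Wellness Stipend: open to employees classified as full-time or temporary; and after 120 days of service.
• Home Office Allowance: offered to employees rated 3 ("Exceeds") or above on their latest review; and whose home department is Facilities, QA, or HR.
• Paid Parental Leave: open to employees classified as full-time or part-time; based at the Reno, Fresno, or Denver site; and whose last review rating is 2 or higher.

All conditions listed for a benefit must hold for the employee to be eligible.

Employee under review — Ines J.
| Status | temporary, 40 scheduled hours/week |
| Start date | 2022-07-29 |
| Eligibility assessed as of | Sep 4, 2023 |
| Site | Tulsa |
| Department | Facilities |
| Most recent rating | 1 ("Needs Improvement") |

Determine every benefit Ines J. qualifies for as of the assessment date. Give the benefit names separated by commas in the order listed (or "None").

Service from 2022-07-29 to Sep 4, 2023: 402 days.
Paid Sabbatical — service 402 days < 24 months (≈720 days) ✗ → not eligible.
Employee Assistance Program — status temporary ✗ (requires full-time) → not eligible.
Floating Holidays — service 402 days ≥ 2 months (≈60 days) ✓; dept Facilities ✗ → not eligible.
Wellness Stipend — status temporary ✓; service 402 days ≥ 120 days ✓ → eligible.
Home Office Allowance — rating 1 < 3 ✗ → not eligible.
Paid Parental Leave — status temporary ✗ (requires full-time or part-time) → not eligible.

Wellness Stipend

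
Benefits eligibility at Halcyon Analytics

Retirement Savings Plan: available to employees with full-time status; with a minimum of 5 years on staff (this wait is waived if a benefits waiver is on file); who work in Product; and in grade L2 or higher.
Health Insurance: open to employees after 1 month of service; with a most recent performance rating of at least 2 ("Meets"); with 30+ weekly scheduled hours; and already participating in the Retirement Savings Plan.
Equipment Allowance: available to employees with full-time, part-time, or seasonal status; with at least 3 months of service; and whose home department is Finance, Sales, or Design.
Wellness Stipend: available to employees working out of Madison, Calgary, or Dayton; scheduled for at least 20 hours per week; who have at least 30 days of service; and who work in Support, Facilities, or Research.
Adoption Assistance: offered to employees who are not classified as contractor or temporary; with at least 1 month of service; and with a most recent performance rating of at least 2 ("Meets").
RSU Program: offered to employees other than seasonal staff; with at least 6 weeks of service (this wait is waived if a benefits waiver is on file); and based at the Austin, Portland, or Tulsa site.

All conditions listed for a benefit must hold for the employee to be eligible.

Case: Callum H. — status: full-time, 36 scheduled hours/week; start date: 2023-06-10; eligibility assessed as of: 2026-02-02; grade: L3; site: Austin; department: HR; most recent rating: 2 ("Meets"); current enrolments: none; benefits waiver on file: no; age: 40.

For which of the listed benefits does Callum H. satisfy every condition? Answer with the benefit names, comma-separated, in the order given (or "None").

Adoption Assistance, RSU Program

Service from 2023-06-10 to 2026-02-02: 968 days.
Retirement Savings Plan — status full-time ✓; no waiver, service 968 days < 5 years (≈1825 days) ✗ → not eligible.
Health Insurance — service 968 days ≥ 1 month (≈30 days) ✓; rating 2 ≥ 2 ✓; 36 hrs/wk ≥ 30 ✓; not enrolled in Retirement Savings Plan ✗ → not eligible.
Equipment Allowance — status full-time ✓; service 968 days ≥ 3 months (≈90 days) ✓; dept HR ✗ → not eligible.
Wellness Stipend — site Austin ✗ (not Madison, Calgary, or Dayton) → not eligible.
Adoption Assistance — status full-time ✓ (not excluded); service 968 days ≥ 1 month (≈30 days) ✓; rating 2 ≥ 2 ✓ → eligible.
RSU Program — status full-time ✓ (not excluded); no waiver, service 968 days ≥ 6 weeks (≈42 days) ✓; site Austin ✓ → eligible.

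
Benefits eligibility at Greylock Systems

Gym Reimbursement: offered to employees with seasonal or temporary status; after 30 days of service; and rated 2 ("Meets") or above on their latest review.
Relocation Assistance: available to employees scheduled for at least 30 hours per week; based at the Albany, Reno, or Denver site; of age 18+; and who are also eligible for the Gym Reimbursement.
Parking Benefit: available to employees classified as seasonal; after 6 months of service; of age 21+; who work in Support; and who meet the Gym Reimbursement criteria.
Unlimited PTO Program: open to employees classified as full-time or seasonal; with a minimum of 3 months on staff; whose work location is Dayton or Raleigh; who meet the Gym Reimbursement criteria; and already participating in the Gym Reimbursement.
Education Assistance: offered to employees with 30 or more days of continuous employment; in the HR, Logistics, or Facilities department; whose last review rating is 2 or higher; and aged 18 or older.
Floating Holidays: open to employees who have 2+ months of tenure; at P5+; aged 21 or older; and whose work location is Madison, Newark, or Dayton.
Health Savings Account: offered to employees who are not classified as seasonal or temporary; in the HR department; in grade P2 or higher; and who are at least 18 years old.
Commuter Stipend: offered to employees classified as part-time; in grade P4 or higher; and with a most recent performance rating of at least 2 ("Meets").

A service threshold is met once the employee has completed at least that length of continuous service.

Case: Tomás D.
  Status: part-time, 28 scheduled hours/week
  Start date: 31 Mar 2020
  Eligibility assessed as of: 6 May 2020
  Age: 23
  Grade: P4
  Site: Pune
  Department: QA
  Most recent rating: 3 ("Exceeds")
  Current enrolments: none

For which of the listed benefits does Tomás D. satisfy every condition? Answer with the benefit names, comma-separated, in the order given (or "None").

Service from 31 Mar 2020 to 6 May 2020: 36 days.
Gym Reimbursement — status part-time ✗ (requires seasonal or temporary) → not eligible.
Relocation Assistance — 28 hrs/wk < 30 ✗ → not eligible.
Parking Benefit — status part-time ✗ (requires seasonal) → not eligible.
Unlimited PTO Program — status part-time ✗ (requires full-time or seasonal) → not eligible.
Education Assistance — service 36 days ≥ 30 days ✓; dept QA ✗ → not eligible.
Floating Holidays — service 36 days < 2 months (≈60 days) ✗ → not eligible.
Health Savings Account — status part-time ✓ (not excluded); dept QA ✗ → not eligible.
Commuter Stipend — status part-time ✓; grade P4 ≥ P4 ✓; rating 3 ≥ 2 ✓ → eligible.

Commuter Stipend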